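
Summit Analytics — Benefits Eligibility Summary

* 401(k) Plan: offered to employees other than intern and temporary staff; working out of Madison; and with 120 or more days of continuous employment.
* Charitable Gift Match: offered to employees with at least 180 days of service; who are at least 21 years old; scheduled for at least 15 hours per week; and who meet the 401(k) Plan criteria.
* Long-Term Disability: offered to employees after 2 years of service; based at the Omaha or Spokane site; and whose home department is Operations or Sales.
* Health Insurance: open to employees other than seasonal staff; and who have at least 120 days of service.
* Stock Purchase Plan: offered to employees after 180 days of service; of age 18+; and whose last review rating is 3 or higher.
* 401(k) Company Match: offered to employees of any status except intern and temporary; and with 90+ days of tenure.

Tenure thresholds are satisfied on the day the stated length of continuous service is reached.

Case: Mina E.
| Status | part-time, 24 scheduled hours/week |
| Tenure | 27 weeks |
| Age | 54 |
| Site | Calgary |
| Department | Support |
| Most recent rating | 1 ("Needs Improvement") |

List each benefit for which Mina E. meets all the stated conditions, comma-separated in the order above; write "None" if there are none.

Health Insurance, 401(k) Company Match

401(k) Plan — status part-time ✓ (not excluded); site Calgary ✗ (not Madison) → not eligible.
Charitable Gift Match — service 27 weeks ≥ 180 days ✓; age 54 ≥ 21 ✓; 24 hrs/wk ≥ 15 ✓; not eligible for 401(k) Plan ✗ → not eligible.
Long-Term Disability — service 27 weeks < 2 years (≈730 days) ✗ → not eligible.
Health Insurance — status part-time ✓ (not excluded); service 27 weeks ≥ 120 days ✓ → eligible.
Stock Purchase Plan — service 27 weeks ≥ 180 days ✓; age 54 ≥ 18 ✓; rating 1 < 3 ✗ → not eligible.
401(k) Company Match — status part-time ✓ (not excluded); service 27 weeks ≥ 90 days ✓ → eligible.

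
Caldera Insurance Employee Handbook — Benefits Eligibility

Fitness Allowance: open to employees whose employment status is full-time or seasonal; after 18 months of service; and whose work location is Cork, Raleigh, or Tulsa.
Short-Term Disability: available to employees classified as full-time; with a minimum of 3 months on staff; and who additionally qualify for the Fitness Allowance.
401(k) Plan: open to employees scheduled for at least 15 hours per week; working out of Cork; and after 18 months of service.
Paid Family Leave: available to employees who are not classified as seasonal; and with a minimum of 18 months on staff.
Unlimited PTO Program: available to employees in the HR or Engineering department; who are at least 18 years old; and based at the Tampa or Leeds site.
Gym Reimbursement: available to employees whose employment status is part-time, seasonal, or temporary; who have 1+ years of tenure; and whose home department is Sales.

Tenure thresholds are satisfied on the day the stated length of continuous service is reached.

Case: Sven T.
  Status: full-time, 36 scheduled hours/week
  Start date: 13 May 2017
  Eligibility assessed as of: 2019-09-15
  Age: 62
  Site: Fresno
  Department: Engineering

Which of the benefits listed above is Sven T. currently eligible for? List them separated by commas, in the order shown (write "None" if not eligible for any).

Paid Family Leave

Service from 13 May 2017 to 2019-09-15: 855 days.
Fitness Allowance — status full-time ✓; service 855 days ≥ 18 months (≈540 days) ✓; site Fresno ✗ (not Cork, Raleigh, or Tulsa) → not eligible.
Short-Term Disability — status full-time ✓; service 855 days ≥ 3 months (≈90 days) ✓; not eligible for Fitness Allowance ✗ → not eligible.
401(k) Plan — 36 hrs/wk ≥ 15 ✓; site Fresno ✗ (not Cork) → not eligible.
Paid Family Leave — status full-time ✓ (not excluded); service 855 days ≥ 18 months (≈540 days) ✓ → eligible.
Unlimited PTO Program — dept Engineering ✓; age 62 ≥ 18 ✓; site Fresno ✗ (not Tampa or Leeds) → not eligible.
Gym Reimbursement — status full-time ✗ (requires part-time, seasonal, or temporary) → not eligible.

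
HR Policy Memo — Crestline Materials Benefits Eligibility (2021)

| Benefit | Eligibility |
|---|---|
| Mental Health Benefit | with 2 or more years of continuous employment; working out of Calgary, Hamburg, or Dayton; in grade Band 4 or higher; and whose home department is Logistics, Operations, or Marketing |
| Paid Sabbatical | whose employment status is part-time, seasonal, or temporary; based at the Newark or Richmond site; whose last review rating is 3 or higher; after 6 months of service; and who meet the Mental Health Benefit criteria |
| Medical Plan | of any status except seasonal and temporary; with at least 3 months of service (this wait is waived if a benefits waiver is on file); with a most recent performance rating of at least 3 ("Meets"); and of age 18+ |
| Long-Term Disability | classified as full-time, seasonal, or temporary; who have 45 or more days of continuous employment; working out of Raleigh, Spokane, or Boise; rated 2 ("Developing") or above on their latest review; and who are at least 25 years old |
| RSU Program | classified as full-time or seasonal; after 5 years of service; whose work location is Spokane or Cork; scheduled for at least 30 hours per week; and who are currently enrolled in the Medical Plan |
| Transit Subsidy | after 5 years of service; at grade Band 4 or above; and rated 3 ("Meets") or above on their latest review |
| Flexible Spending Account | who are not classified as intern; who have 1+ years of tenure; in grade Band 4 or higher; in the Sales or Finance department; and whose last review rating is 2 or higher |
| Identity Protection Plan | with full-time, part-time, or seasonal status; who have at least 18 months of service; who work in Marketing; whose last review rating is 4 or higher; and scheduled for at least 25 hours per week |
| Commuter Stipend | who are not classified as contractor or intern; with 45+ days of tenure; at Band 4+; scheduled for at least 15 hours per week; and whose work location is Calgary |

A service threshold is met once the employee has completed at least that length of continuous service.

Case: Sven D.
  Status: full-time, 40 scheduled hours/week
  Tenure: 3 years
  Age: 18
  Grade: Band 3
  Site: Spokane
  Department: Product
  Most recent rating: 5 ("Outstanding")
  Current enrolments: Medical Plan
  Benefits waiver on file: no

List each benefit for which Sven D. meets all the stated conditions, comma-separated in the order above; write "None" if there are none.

Mental Health Benefit — service 3 years ≥ 2 years ✓; site Spokane ✗ (not Calgary, Hamburg, or Dayton) → not eligible.
Paid Sabbatical — status full-time ✗ (requires part-time, seasonal, or temporary) → not eligible.
Medical Plan — status full-time ✓ (not excluded); no waiver, service 3 years ≥ 3 months (≈90 days) ✓; rating 5 ≥ 3 ✓; age 18 ≥ 18 ✓ → eligible.
Long-Term Disability — status full-time ✓; service 3 years ≥ 45 days ✓; site Spokane ✓; rating 5 ≥ 2 ✓; age 18 < 25 ✗ → not eligible.
RSU Program — status full-time ✓; service 3 years < 5 years ✗ → not eligible.
Transit Subsidy — service 3 years < 5 years ✗ → not eligible.
Flexible Spending Account — status full-time ✓ (not excluded); service 3 years ≥ 1 year ✓; grade Band 3 < Band 4 ✗ → not eligible.
Identity Protection Plan — status full-time ✓; service 3 years ≥ 18 months (≈540 days) ✓; dept Product ✗ → not eligible.
Commuter Stipend — status full-time ✓ (not excluded); service 3 years ≥ 45 days ✓; grade Band 3 < Band 4 ✗ → not eligible.

Medical Plan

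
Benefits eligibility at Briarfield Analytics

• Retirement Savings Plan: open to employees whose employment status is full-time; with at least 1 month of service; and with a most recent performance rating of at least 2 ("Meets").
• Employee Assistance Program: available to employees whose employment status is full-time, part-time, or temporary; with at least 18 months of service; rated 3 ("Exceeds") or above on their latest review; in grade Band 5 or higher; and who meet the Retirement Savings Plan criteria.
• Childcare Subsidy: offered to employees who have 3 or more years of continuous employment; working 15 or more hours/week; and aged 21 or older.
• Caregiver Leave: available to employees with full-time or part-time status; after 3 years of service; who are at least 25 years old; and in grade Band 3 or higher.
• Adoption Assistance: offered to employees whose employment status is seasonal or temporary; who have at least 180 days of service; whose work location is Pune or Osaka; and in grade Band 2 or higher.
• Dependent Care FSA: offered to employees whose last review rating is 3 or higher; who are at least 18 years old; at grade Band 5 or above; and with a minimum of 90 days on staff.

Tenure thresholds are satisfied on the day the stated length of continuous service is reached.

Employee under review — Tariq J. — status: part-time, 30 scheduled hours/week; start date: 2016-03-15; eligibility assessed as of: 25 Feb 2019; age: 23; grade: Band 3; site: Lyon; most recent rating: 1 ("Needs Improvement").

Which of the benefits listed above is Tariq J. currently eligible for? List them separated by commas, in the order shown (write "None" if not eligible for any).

None

Service from 2016-03-15 to 25 Feb 2019: 1077 days.
Retirement Savings Plan — status part-time ✗ (requires full-time) → not eligible.
Employee Assistance Program — status part-time ✓; service 1077 days ≥ 18 months (≈540 days) ✓; rating 1 < 3 ✗ → not eligible.
Childcare Subsidy — service 1077 days < 3 years (≈1095 days) ✗ → not eligible.
Caregiver Leave — status part-time ✓; service 1077 days < 3 years (≈1095 days) ✗ → not eligible.
Adoption Assistance — status part-time ✗ (requires seasonal or temporary) → not eligible.
Dependent Care FSA — rating 1 < 3 ✗ → not eligible.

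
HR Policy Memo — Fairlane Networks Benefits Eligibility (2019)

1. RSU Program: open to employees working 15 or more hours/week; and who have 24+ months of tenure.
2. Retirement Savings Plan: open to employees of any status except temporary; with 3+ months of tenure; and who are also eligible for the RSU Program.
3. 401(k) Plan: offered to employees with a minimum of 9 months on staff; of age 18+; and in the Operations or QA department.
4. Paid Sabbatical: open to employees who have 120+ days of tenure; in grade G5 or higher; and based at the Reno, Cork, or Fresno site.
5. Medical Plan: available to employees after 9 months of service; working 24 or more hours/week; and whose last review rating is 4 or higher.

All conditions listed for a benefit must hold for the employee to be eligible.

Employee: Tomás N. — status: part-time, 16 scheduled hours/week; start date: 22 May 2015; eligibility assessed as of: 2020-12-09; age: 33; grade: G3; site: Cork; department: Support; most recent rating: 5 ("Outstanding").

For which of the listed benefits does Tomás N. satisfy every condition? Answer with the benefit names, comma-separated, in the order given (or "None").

RSU Program, Retirement Savings Plan

Service from 22 May 2015 to 2020-12-09: 2028 days.
RSU Program — 16 hrs/wk ≥ 15 ✓; service 2028 days ≥ 24 months (≈720 days) ✓ → eligible.
Retirement Savings Plan — status part-time ✓ (not excluded); service 2028 days ≥ 3 months (≈90 days) ✓; eligible for RSU Program ✓ → eligible.
401(k) Plan — service 2028 days ≥ 9 months (≈270 days) ✓; age 33 ≥ 18 ✓; dept Support ✗ → not eligible.
Paid Sabbatical — service 2028 days ≥ 120 days ✓; grade G3 < G5 ✗ → not eligible.
Medical Plan — service 2028 days ≥ 9 months (≈270 days) ✓; 16 hrs/wk < 24 ✗ → not eligible.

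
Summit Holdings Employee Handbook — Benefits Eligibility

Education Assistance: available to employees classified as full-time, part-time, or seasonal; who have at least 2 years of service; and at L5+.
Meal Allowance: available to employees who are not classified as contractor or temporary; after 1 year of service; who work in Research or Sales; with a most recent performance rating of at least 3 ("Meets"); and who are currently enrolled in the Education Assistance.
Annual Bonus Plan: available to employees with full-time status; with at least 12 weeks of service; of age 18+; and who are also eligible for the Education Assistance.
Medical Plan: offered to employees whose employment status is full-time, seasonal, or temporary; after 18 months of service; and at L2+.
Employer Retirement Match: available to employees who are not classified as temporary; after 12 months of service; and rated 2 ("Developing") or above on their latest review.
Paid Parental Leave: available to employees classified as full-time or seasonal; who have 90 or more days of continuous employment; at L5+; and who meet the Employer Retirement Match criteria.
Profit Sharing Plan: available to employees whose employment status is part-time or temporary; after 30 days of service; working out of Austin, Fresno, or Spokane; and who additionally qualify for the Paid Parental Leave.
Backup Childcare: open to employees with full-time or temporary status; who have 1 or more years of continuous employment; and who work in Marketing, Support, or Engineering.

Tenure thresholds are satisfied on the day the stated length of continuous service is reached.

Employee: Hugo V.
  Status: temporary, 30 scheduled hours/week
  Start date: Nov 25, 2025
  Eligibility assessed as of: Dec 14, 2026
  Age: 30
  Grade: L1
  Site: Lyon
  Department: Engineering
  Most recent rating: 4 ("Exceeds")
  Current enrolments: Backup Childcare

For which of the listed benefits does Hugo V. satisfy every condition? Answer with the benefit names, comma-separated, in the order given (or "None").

Service from Nov 25, 2025 to Dec 14, 2026: 384 days.
Education Assistance — status temporary ✗ (requires full-time, part-time, or seasonal) → not eligible.
Meal Allowance — status temporary ✗ (excluded) → not eligible.
Annual Bonus Plan — status temporary ✗ (requires full-time) → not eligible.
Medical Plan — status temporary ✓; service 384 days < 18 months (≈540 days) ✗ → not eligible.
Employer Retirement Match — status temporary ✗ (excluded) → not eligible.
Paid Parental Leave — status temporary ✗ (requires full-time or seasonal) → not eligible.
Profit Sharing Plan — status temporary ✓; service 384 days ≥ 30 days ✓; site Lyon ✗ (not Austin, Fresno, or Spokane) → not eligible.
Backup Childcare — status temporary ✓; service 384 days ≥ 1 year (≈365 days) ✓; dept Engineering ✓ → eligible.

Backup Childcare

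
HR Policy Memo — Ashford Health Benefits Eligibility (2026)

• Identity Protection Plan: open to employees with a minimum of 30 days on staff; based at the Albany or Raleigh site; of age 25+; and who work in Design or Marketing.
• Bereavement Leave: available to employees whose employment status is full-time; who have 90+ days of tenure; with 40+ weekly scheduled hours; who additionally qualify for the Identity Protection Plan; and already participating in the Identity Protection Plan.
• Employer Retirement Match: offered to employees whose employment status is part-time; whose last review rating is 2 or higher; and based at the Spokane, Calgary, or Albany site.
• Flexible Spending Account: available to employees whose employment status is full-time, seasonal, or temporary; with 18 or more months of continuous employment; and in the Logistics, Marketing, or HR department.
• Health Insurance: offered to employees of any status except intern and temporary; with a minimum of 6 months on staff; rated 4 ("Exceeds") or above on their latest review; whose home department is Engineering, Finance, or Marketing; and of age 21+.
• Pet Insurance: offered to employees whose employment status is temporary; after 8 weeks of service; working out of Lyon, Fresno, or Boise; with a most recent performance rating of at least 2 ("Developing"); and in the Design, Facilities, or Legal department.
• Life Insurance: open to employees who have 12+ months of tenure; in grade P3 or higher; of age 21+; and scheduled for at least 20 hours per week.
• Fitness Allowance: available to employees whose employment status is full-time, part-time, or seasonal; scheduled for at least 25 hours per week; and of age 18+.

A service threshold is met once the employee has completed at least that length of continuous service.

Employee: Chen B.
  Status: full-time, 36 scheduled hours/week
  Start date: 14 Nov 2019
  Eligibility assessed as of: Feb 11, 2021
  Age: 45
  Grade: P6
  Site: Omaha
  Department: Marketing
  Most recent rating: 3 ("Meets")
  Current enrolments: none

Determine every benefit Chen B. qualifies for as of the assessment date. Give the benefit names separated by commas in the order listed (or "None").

Service from 14 Nov 2019 to Feb 11, 2021: 455 days.
Identity Protection Plan — service 455 days ≥ 30 days ✓; site Omaha ✗ (not Albany or Raleigh) → not eligible.
Bereavement Leave — status full-time ✓; service 455 days ≥ 90 days ✓; 36 hrs/wk < 40 ✗ → not eligible.
Employer Retirement Match — status full-time ✗ (requires part-time) → not eligible.
Flexible Spending Account — status full-time ✓; service 455 days < 18 months (≈540 days) ✗ → not eligible.
Health Insurance — status full-time ✓ (not excluded); service 455 days ≥ 6 months (≈180 days) ✓; rating 3 < 4 ✗ → not eligible.
Pet Insurance — status full-time ✗ (requires temporary) → not eligible.
Life Insurance — service 455 days ≥ 12 months (≈360 days) ✓; grade P6 ≥ P3 ✓; age 45 ≥ 21 ✓; 36 hrs/wk ≥ 20 ✓ → eligible.
Fitness Allowance — status full-time ✓; 36 hrs/wk ≥ 25 ✓; age 45 ≥ 18 ✓ → eligible.

Life Insurance, Fitness Allowance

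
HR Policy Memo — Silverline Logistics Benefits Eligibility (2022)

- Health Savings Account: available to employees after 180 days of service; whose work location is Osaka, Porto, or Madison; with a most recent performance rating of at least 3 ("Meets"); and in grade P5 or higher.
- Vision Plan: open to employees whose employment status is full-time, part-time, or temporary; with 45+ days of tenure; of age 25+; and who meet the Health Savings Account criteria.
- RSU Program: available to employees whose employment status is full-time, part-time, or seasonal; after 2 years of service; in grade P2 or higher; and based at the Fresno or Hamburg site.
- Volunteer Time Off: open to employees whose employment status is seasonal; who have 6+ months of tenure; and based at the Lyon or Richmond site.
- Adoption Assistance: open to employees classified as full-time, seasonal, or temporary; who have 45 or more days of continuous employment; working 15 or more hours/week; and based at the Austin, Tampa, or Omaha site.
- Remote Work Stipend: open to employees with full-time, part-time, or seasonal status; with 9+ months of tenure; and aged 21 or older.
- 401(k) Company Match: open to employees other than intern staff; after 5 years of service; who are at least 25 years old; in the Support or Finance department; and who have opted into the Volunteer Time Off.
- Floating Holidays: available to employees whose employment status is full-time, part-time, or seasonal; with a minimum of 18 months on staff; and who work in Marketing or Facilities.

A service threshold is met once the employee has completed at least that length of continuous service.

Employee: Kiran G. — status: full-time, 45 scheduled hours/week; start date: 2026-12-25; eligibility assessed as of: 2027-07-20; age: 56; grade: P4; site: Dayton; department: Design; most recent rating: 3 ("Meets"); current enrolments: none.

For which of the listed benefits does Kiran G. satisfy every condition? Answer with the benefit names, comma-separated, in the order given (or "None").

Service from 2026-12-25 to 2027-07-20: 207 days.
Health Savings Account — service 207 days ≥ 180 days ✓; site Dayton ✗ (not Osaka, Porto, or Madison) → not eligible.
Vision Plan — status full-time ✓; service 207 days ≥ 45 days ✓; age 56 ≥ 25 ✓; not eligible for Health Savings Account ✗ → not eligible.
RSU Program — status full-time ✓; service 207 days < 2 years (≈730 days) ✗ → not eligible.
Volunteer Time Off — status full-time ✗ (requires seasonal) → not eligible.
Adoption Assistance — status full-time ✓; service 207 days ≥ 45 days ✓; 45 hrs/wk ≥ 15 ✓; site Dayton ✗ (not Austin, Tampa, or Omaha) → not eligible.
Remote Work Stipend — status full-time ✓; service 207 days < 9 months (≈270 days) ✗ → not eligible.
401(k) Company Match — status full-time ✓ (not excluded); service 207 days < 5 years (≈1825 days) ✗ → not eligible.
Floating Holidays — status full-time ✓; service 207 days < 18 months (≈540 days) ✗ → not eligible.

None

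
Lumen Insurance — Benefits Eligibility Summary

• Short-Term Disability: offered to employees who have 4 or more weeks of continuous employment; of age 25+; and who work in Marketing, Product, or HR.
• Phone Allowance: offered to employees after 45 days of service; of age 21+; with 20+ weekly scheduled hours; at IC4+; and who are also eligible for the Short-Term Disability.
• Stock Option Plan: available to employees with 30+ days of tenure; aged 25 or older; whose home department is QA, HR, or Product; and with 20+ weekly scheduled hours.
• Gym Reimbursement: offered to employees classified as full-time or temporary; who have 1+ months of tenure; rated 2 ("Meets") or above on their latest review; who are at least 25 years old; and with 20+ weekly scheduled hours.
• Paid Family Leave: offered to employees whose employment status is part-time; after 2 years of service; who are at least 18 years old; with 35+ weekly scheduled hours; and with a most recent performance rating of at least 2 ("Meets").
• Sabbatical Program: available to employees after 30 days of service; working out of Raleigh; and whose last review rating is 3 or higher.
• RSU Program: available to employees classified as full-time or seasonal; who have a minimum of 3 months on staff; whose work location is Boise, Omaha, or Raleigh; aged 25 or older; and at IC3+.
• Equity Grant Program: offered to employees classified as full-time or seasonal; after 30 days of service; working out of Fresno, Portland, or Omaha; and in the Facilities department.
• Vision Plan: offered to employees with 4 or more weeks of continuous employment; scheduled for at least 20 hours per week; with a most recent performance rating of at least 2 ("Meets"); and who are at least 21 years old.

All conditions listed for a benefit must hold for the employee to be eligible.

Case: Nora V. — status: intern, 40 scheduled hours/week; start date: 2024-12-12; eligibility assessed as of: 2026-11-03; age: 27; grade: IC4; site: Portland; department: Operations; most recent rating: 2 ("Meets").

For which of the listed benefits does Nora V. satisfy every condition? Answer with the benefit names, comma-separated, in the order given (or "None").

Vision Plan

Service from 2024-12-12 to 2026-11-03: 691 days.
Short-Term Disability — service 691 days ≥ 4 weeks (≈28 days) ✓; age 27 ≥ 25 ✓; dept Operations ✗ → not eligible.
Phone Allowance — service 691 days ≥ 45 days ✓; age 27 ≥ 21 ✓; 40 hrs/wk ≥ 20 ✓; grade IC4 ≥ IC4 ✓; not eligible for Short-Term Disability ✗ → not eligible.
Stock Option Plan — service 691 days ≥ 30 days ✓; age 27 ≥ 25 ✓; dept Operations ✗ → not eligible.
Gym Reimbursement — status intern ✗ (requires full-time or temporary) → not eligible.
Paid Family Leave — status intern ✗ (requires part-time) → not eligible.
Sabbatical Program — service 691 days ≥ 30 days ✓; site Portland ✗ (not Raleigh) → not eligible.
RSU Program — status intern ✗ (requires full-time or seasonal) → not eligible.
Equity Grant Program — status intern ✗ (requires full-time or seasonal) → not eligible.
Vision Plan — service 691 days ≥ 4 weeks (≈28 days) ✓; 40 hrs/wk ≥ 20 ✓; rating 2 ≥ 2 ✓; age 27 ≥ 21 ✓ → eligible.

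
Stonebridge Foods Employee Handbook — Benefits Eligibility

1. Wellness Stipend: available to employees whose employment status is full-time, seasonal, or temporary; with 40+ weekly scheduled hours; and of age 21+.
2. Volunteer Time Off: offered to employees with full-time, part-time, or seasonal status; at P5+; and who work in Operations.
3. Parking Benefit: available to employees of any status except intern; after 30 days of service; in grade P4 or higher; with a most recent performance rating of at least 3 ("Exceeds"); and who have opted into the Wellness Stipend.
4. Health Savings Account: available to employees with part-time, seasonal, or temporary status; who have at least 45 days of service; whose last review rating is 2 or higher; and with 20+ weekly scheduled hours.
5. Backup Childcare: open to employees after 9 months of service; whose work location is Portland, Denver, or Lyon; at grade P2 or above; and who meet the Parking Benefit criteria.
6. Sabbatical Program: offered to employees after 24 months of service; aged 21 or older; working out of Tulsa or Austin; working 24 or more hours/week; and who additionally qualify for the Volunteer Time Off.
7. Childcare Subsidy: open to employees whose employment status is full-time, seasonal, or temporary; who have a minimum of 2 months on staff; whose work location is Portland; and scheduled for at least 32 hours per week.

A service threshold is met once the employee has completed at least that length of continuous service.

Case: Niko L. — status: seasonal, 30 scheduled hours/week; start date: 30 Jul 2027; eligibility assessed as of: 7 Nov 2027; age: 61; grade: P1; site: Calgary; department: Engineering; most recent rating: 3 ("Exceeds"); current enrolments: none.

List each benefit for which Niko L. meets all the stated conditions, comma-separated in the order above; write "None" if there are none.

Health Savings Account

Service from 30 Jul 2027 to 7 Nov 2027: 100 days.
Wellness Stipend — status seasonal ✓; 30 hrs/wk < 40 ✗ → not eligible.
Volunteer Time Off — status seasonal ✓; grade P1 < P5 ✗ → not eligible.
Parking Benefit — status seasonal ✓ (not excluded); service 100 days ≥ 30 days ✓; grade P1 < P4 ✗ → not eligible.
Health Savings Account — status seasonal ✓; service 100 days ≥ 45 days ✓; rating 3 ≥ 2 ✓; 30 hrs/wk ≥ 20 ✓ → eligible.
Backup Childcare — service 100 days < 9 months (≈270 days) ✗ → not eligible.
Sabbatical Program — service 100 days < 24 months (≈720 days) ✗ → not eligible.
Childcare Subsidy — status seasonal ✓; service 100 days ≥ 2 months (≈60 days) ✓; site Calgary ✗ (not Portland) → not eligible.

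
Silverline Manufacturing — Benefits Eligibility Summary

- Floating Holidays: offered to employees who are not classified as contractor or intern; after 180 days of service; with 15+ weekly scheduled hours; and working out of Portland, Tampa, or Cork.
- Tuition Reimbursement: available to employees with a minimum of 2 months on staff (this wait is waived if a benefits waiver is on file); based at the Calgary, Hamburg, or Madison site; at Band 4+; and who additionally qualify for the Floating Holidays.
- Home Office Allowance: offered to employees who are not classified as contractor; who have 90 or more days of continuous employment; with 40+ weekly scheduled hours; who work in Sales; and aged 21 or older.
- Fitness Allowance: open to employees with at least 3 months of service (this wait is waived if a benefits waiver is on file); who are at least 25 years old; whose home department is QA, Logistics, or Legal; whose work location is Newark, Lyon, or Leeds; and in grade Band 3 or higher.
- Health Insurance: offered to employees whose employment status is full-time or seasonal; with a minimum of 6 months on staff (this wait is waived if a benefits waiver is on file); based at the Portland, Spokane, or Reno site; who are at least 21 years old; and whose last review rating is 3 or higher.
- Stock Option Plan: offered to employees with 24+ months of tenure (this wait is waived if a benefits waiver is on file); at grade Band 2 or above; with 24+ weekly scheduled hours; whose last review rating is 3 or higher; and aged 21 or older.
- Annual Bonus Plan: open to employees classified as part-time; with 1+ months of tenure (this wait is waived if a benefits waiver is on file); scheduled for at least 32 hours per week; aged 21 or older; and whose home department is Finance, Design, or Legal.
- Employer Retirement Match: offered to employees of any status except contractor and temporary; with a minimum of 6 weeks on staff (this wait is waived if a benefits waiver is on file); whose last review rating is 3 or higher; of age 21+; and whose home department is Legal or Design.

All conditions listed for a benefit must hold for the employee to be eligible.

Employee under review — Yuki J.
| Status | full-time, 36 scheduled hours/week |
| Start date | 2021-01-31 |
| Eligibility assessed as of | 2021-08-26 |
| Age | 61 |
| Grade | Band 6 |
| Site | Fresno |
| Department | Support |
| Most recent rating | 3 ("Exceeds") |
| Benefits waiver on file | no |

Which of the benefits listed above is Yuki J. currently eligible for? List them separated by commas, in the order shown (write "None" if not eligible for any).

Service from 2021-01-31 to 2021-08-26: 207 days.
Floating Holidays — status full-time ✓ (not excluded); service 207 days ≥ 180 days ✓; 36 hrs/wk ≥ 15 ✓; site Fresno ✗ (not Portland, Tampa, or Cork) → not eligible.
Tuition Reimbursement — no waiver, service 207 days ≥ 2 months (≈60 days) ✓; site Fresno ✗ (not Calgary, Hamburg, or Madison) → not eligible.
Home Office Allowance — status full-time ✓ (not excluded); service 207 days ≥ 90 days ✓; 36 hrs/wk < 40 ✗ → not eligible.
Fitness Allowance — no waiver, service 207 days ≥ 3 months (≈90 days) ✓; age 61 ≥ 25 ✓; dept Support ✗ → not eligible.
Health Insurance — status full-time ✓; no waiver, service 207 days ≥ 6 months (≈180 days) ✓; site Fresno ✗ (not Portland, Spokane, or Reno) → not eligible.
Stock Option Plan — no waiver, service 207 days < 24 months (≈720 days) ✗ → not eligible.
Annual Bonus Plan — status full-time ✗ (requires part-time) → not eligible.
Employer Retirement Match — status full-time ✓ (not excluded); no waiver, service 207 days ≥ 6 weeks (≈42 days) ✓; rating 3 ≥ 3 ✓; age 61 ≥ 21 ✓; dept Support ✗ → not eligible.

None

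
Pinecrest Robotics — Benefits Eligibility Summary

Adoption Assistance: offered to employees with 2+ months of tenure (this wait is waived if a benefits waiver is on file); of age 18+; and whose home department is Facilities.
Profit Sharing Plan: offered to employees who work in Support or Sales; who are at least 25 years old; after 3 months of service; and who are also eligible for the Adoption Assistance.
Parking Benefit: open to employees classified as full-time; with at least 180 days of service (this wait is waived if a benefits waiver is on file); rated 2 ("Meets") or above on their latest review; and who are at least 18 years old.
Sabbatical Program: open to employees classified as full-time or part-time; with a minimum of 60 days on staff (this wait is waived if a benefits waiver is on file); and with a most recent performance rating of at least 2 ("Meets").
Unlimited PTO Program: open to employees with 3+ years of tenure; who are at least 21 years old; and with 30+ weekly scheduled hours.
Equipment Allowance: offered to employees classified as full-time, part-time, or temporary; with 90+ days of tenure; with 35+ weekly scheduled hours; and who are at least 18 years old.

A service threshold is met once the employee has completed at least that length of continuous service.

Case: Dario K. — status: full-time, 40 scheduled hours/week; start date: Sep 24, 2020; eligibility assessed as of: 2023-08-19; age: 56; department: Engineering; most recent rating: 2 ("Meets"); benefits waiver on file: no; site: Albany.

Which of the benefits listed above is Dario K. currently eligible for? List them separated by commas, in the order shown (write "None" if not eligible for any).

Service from Sep 24, 2020 to 2023-08-19: 1059 days.
Adoption Assistance — no waiver, service 1059 days ≥ 2 months (≈60 days) ✓; age 56 ≥ 18 ✓; dept Engineering ✗ → not eligible.
Profit Sharing Plan — dept Engineering ✗ → not eligible.
Parking Benefit — status full-time ✓; no waiver, service 1059 days ≥ 180 days ✓; rating 2 ≥ 2 ✓; age 56 ≥ 18 ✓ → eligible.
Sabbatical Program — status full-time ✓; no waiver, service 1059 days ≥ 60 days ✓; rating 2 ≥ 2 ✓ → eligible.
Unlimited PTO Program — service 1059 days < 3 years (≈1095 days) ✗ → not eligible.
Equipment Allowance — status full-time ✓; service 1059 days ≥ 90 days ✓; 40 hrs/wk ≥ 35 ✓; age 56 ≥ 18 ✓ → eligible.

Parking Benefit, Sabbatical Program, Equipment Allowance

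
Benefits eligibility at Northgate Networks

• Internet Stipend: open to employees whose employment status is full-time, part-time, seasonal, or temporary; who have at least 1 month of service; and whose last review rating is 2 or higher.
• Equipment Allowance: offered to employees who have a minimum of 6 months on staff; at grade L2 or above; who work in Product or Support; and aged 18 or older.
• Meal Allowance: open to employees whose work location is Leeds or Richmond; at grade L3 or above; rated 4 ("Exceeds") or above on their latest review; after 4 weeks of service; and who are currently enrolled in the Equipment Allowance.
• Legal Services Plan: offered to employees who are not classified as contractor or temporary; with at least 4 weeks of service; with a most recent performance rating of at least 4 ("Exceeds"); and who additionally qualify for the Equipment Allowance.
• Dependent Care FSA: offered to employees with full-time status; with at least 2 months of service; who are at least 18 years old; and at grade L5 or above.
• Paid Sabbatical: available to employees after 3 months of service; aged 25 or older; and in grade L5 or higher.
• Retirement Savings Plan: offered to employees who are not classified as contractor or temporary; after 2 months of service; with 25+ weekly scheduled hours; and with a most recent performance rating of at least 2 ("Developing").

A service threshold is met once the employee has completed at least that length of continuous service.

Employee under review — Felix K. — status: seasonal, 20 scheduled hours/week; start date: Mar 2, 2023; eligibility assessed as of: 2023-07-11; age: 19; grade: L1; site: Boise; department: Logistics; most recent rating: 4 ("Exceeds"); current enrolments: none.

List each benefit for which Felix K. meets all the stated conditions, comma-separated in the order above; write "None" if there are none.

Service from Mar 2, 2023 to 2023-07-11: 131 days.
Internet Stipend — status seasonal ✓; service 131 days ≥ 1 month (≈30 days) ✓; rating 4 ≥ 2 ✓ → eligible.
Equipment Allowance — service 131 days < 6 months (≈180 days) ✗ → not eligible.
Meal Allowance — site Boise ✗ (not Leeds or Richmond) → not eligible.
Legal Services Plan — status seasonal ✓ (not excluded); service 131 days ≥ 4 weeks (≈28 days) ✓; rating 4 ≥ 4 ✓; not eligible for Equipment Allowance ✗ → not eligible.
Dependent Care FSA — status seasonal ✗ (requires full-time) → not eligible.
Paid Sabbatical — service 131 days ≥ 3 months (≈90 days) ✓; age 19 < 25 ✗ → not eligible.
Retirement Savings Plan — status seasonal ✓ (not excluded); service 131 days ≥ 2 months (≈60 days) ✓; 20 hrs/wk < 25 ✗ → not eligible.

Internet Stipend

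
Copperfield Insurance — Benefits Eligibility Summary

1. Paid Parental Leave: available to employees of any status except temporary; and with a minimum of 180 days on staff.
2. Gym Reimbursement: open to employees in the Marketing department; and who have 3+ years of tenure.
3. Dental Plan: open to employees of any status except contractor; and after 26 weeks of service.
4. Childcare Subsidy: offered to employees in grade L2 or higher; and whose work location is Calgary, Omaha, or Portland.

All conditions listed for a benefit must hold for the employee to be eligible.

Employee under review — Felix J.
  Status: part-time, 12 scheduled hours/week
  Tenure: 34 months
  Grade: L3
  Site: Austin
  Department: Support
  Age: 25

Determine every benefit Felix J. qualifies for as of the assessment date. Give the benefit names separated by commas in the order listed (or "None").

Paid Parental Leave — status part-time ✓ (not excluded); service 34 months ≥ 180 days ✓ → eligible.
Gym Reimbursement — dept Support ✗ → not eligible.
Dental Plan — status part-time ✓ (not excluded); service 34 months ≥ 26 weeks (≈182 days) ✓ → eligible.
Childcare Subsidy — grade L3 ≥ L2 ✓; site Austin ✗ (not Calgary, Omaha, or Portland) → not eligible.

Paid Parental Leave, Dental Plan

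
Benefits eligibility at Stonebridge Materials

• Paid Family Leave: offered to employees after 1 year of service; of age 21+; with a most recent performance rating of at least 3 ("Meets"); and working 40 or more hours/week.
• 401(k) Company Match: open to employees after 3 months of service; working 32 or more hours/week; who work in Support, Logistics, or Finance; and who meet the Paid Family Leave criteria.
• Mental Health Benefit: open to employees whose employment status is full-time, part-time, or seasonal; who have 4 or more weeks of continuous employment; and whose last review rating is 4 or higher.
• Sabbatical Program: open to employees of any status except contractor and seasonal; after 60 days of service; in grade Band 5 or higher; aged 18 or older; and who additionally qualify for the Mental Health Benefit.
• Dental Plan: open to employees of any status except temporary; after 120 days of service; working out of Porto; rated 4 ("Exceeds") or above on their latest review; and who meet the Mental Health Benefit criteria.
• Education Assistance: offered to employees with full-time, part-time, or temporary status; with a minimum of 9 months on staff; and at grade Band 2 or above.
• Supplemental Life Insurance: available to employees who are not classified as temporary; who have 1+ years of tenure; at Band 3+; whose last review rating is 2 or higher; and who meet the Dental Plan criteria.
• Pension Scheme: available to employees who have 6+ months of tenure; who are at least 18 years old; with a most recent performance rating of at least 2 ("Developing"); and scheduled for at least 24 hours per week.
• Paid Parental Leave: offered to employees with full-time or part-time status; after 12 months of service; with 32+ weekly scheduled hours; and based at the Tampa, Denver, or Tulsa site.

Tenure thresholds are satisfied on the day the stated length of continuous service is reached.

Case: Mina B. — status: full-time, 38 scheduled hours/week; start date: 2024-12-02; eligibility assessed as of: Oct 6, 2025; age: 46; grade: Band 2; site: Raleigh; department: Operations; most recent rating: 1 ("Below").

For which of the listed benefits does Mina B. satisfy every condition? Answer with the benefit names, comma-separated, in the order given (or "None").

Service from 2024-12-02 to Oct 6, 2025: 308 days.
Paid Family Leave — service 308 days < 1 year (≈365 days) ✗ → not eligible.
401(k) Company Match — service 308 days ≥ 3 months (≈90 days) ✓; 38 hrs/wk ≥ 32 ✓; dept Operations ✗ → not eligible.
Mental Health Benefit — status full-time ✓; service 308 days ≥ 4 weeks (≈28 days) ✓; rating 1 < 4 ✗ → not eligible.
Sabbatical Program — status full-time ✓ (not excluded); service 308 days ≥ 60 days ✓; grade Band 2 < Band 5 ✗ → not eligible.
Dental Plan — status full-time ✓ (not excluded); service 308 days ≥ 120 days ✓; site Raleigh ✗ (not Porto) → not eligible.
Education Assistance — status full-time ✓; service 308 days ≥ 9 months (≈270 days) ✓; grade Band 2 ≥ Band 2 ✓ → eligible.
Supplemental Life Insurance — status full-time ✓ (not excluded); service 308 days < 1 year (≈365 days) ✗ → not eligible.
Pension Scheme — service 308 days ≥ 6 months (≈180 days) ✓; age 46 ≥ 18 ✓; rating 1 < 2 ✗ → not eligible.
Paid Parental Leave — status full-time ✓; service 308 days < 12 months (≈360 days) ✗ → not eligible.

Education Assistance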